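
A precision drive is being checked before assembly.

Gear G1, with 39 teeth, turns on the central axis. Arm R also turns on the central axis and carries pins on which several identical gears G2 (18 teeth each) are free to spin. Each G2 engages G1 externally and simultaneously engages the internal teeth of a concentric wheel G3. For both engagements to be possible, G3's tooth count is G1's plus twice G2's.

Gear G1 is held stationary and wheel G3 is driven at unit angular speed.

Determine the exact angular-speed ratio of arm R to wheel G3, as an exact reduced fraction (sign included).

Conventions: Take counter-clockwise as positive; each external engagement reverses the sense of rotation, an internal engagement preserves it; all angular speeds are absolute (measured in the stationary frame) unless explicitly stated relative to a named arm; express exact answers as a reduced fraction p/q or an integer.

topology: planetary set — G1 39T / G2 18T / G3 75T, arm = carrier (Willis)
ring teeth: 39 + 2·18 = 75
39(ω_sun−ω_arm) = −75(ω_ring−ω_arm),  ω_sun = 0, ω_ring = 1
39(0−ω_arm) = −75(1−ω_arm)  ⇒  114·ω_arm = 75  ⇒  ω_arm = 25/38
ω_out/ω_in = 25/38

25/38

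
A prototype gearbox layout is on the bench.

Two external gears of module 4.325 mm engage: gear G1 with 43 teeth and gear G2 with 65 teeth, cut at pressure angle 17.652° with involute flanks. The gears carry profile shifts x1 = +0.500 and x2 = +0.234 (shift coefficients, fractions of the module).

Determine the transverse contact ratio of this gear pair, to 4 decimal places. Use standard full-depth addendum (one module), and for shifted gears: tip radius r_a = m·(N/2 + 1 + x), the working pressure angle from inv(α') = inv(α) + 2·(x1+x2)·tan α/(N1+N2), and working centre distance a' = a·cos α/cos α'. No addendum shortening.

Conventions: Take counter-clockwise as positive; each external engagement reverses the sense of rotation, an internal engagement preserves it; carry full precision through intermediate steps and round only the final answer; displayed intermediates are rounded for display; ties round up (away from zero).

recognized (one external pair, fixed centres): single-mesh tooth geometry, m = 4.325, N1 = 43, N2 = 65
base radii: r_b1 = 88.609263, r_b2 = 133.944235
tip radii: r_a1 = 99.475000, r_a2 = 145.899550
inv(α') = inv(17.652°) + 2·(+0.500+0.234)·tan α/(43+65) = 0.01445776  ⇒  α' = 19.80477°
a' = a·cos α / cos α' = 233.5500·cos 17.652°/cos 19.80477° = 236.544500
action lengths: √(r_a1²−r_b1²) = 45.207014, √(r_a2²−r_b2²) = 57.841341
base pitch p_b = π·m·cos α = 12.947638
CR = (45.207014 + 57.841341 − 236.544500·sin 19.80477°)/12.947638 = 1.768912
contact ratio ≈ 1.7689

1.7689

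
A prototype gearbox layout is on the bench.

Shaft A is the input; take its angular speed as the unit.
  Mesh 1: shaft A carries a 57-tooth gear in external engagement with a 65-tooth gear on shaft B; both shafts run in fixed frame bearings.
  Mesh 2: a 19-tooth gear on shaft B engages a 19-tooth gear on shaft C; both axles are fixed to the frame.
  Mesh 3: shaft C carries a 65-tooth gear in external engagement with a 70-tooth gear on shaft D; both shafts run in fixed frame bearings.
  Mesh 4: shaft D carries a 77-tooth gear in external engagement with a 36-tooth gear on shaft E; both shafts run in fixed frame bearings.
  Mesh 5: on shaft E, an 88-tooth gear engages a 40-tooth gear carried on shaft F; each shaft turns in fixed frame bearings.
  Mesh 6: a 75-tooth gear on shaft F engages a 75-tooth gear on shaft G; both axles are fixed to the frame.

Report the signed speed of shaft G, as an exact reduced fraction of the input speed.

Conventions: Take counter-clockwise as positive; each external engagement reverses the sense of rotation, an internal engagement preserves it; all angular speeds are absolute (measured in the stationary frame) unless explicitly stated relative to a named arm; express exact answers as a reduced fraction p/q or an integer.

2299/600

6-mesh fixed-axis compound train (all bearings frame-fixed)
mesh 1 [57T→65T]: |ω|/ω_in = 1×57/65 = 57/65, sense flips to −
mesh 2 [19T→19T]: |ω|/ω_in = (57/65)×19/19 = 57/65, sense flips to +
mesh 3 [65T→70T]: |ω|/ω_in = (57/65)×65/70 = 57/70, sense flips to −
mesh 4 [77T→36T]: |ω|/ω_in = (57/70)×77/36 = 209/120, sense flips to +
mesh 5 [88T→40T]: |ω|/ω_in = (209/120)×88/40 = 2299/600, sense flips to −
mesh 6 [75T→75T]: |ω|/ω_in = (2299/600)×75/75 = 2299/600, sense flips to +
signed output speed (× input speed) = 2299/600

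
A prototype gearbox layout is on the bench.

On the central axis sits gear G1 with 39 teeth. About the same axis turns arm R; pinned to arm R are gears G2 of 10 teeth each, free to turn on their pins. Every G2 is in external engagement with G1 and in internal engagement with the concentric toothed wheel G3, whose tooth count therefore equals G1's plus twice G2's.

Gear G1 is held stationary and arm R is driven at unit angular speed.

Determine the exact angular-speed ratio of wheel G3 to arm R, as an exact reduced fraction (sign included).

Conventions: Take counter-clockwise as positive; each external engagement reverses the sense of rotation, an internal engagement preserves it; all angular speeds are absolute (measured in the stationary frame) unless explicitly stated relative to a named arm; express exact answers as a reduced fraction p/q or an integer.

98/59

class = planetary set [G3 = 39+2·10 = 59; Willis about the carrier]
ring teeth: 39 + 2·10 = 59
39(ω_sun−ω_arm) = −59(ω_ring−ω_arm),  ω_sun = 0, ω_arm = 1
ω_ring = 1 − (39/59)(0−1) = 98/59
ω_out/ω_in = 98/59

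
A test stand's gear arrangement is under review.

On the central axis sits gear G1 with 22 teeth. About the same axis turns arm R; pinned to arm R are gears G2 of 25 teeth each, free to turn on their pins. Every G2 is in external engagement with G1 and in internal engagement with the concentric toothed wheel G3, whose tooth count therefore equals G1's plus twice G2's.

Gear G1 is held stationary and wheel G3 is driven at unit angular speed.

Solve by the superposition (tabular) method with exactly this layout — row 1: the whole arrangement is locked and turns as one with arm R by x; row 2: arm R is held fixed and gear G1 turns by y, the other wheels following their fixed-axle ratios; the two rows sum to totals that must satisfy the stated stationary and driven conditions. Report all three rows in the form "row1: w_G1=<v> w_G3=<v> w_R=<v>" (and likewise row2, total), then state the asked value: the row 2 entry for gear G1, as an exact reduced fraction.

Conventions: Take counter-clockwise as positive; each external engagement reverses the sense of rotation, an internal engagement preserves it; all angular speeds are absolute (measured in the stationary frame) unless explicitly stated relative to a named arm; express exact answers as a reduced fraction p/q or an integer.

row1: w_G1=36/47 w_G3=36/47 w_R=36/47
row2: w_G1=-36/47 w_G3=11/47 w_R=0
total: w_G1=0 w_G3=1 w_R=36/47
asked value: -36/47

recognized (axles ride arm R): planetary set, 22/25/72 teeth
superposition row 1 [locked train]: every member turns x
row 2 (arm held, sun turns y): ω_ring = −(22/72)·y, ω_arm = 0
boundary: total ω_sun = x + y = 0 and total ω_ring = x − (22/72)·y = 1  ⇒  y = -36/47, x = 36/47
row 2 ring = −(22/72)·(-36/47) = 11/47
totals (row 1 + row 2): sun 36/47 + (-36/47) = 0, ring 36/47 + 11/47 = 1, arm 36/47 + 0 = 36/47
asked cell (row2, sun) = -36/47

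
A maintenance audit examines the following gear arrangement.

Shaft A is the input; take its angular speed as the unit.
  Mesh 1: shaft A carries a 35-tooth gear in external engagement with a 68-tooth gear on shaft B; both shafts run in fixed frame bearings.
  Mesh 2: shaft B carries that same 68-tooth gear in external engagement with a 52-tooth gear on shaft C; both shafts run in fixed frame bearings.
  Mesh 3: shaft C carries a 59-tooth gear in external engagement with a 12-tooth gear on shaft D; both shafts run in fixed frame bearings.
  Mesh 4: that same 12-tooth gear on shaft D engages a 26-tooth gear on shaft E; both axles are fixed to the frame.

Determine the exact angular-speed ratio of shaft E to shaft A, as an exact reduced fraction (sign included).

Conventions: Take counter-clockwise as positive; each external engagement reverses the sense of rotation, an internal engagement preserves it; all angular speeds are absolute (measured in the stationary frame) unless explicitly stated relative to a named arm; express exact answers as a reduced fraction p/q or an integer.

class = fixed-axis compound train [4 meshes; 4 ratios multiply, 4 sense flips]
mesh 1 [35T→68T]: running ratio 35/68, sense −
mesh 2 [68T→52T]: running ratio 35/52, sense +
mesh 3 [59T→12T]: running ratio 2065/624, sense −
mesh 4 [12T→26T]: running ratio 2065/1352, sense +
ω_out/ω_in = 2065/1352

2065/1352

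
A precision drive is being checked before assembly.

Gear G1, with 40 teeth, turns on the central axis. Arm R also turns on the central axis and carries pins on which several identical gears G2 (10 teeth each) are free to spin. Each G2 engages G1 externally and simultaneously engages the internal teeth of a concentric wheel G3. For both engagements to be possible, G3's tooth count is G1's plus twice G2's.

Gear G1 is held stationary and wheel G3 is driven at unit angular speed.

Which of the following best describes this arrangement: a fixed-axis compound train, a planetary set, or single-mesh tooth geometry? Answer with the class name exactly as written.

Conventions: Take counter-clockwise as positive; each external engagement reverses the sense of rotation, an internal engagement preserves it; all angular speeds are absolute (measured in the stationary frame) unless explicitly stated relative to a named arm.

planetary set (40T centre, 10T on arm, 60T internal) — Willis relation
classification: planetary set

planetary set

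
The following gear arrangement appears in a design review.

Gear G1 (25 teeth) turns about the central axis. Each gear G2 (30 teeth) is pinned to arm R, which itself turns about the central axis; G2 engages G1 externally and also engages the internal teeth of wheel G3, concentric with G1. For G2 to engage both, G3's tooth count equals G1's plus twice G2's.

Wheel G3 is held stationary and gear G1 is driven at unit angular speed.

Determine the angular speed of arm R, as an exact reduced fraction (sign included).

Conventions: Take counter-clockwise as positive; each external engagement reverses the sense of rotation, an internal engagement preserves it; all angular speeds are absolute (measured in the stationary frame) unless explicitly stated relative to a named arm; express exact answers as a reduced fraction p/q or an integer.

5/22

recognized (axles ride arm R): planetary set, 25/30/85 teeth
ring teeth: 25 + 2·30 = 85
25(ω_sun−ω_arm) = −85(ω_ring−ω_arm),  ω_ring = 0, ω_sun = 1
25(1−ω_arm) = −85(0−ω_arm)  ⇒  110·ω_arm = 25  ⇒  ω_arm = 5/22
exact speed ratio = 5/22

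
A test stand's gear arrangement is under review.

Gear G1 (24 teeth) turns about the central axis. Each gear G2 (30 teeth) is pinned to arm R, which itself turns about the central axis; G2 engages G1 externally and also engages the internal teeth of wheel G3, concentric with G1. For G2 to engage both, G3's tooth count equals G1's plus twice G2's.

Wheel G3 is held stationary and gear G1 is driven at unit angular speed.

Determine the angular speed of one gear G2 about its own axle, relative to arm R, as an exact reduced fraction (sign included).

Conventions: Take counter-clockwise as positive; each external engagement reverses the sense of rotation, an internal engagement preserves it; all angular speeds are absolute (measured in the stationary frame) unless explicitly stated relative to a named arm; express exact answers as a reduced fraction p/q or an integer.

class = planetary set [G3 = 24+2·30 = 84; Willis about the carrier]
ring teeth: 24 + 2·30 = 84
24(ω_sun−ω_arm) = −84(ω_ring−ω_arm),  ω_ring = 0, ω_sun = 1
24(1−ω_arm) = −84(0−ω_arm)  ⇒  108·ω_arm = 24  ⇒  ω_arm = 2/9
sun–planet mesh: 24·(1−2/9) = −30·(ω_p−ω_arm)  ⇒  ω_p−ω_arm = -28/45
exact speed ratio = -28/45

-28/45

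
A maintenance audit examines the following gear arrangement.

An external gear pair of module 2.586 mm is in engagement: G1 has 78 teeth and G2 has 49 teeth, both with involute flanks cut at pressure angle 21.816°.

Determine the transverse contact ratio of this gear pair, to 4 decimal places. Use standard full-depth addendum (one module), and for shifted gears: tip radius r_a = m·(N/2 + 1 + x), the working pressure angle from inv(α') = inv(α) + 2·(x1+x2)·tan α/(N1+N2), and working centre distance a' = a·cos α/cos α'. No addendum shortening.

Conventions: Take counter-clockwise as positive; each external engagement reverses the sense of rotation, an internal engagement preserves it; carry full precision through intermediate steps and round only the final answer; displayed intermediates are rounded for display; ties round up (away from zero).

1.6909

topology: single-mesh involute geometry — m = 2.586, 78T/49T pair
base radii: r_b1 = 93.631047, r_b2 = 58.819504
tip radii: r_a1 = 103.440000, r_a2 = 65.943000
no profile shift: α' = α, a' = a
action lengths: √(r_a1²−r_b1²) = 43.966586, √(r_a2²−r_b2²) = 29.811830
base pitch p_b = π·m·cos α = 7.542323
CR = (43.966586 + 29.811830 − 164.211000·sin 21.81600°)/7.542323 = 1.690879
contact ratio ≈ 1.6909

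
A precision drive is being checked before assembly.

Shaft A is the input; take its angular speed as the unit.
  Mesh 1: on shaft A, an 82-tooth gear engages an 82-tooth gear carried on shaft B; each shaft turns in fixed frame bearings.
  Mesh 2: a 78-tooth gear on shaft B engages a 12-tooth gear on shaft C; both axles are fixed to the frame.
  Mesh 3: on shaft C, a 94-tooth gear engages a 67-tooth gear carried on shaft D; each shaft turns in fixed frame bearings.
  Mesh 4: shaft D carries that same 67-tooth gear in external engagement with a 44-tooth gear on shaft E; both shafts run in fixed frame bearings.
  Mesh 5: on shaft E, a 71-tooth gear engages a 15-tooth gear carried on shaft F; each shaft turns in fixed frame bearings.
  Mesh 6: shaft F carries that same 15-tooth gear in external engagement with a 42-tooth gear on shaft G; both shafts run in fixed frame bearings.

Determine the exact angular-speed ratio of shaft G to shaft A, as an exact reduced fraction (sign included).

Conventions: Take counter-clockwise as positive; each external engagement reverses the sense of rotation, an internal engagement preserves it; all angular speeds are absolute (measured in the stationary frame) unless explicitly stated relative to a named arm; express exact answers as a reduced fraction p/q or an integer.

class = fixed-axis compound train [6 meshes; 6 ratios multiply, 6 sense flips]
mesh 1 [82T→82T]: running ratio 1, sense −
mesh 2 [78T→12T]: running ratio 13/2, sense +
mesh 3 [94T→67T]: running ratio 611/67, sense −
mesh 4 [67T→44T]: running ratio 611/44, sense +
mesh 5 [71T→15T]: running ratio 43381/660, sense −
mesh 6 [15T→42T]: running ratio 43381/1848, sense +
ω_out/ω_in = 43381/1848

43381/1848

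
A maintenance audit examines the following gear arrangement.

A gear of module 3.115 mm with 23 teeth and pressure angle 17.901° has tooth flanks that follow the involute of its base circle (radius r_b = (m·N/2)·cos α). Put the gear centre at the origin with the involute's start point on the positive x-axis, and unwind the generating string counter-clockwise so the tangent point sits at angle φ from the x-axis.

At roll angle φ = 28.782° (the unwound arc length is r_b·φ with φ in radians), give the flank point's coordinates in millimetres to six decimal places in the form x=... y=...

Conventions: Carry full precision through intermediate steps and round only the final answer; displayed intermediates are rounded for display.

x=38.121767 y=1.404365

topology: single-mesh involute geometry — m = 3.115, N = 23
pitch radius r_p = m·N/2 = 3.115·23/2 = 35.822500
base radius r_b = r_p·cos α = 35.822500·cos 17.901° = 34.088298
roll angle φ = 28.782° = 0.50234067 rad
x = r_b·(cos φ + φ·sin φ) = 38.121767
y = r_b·(sin φ − φ·cos φ) = 1.404365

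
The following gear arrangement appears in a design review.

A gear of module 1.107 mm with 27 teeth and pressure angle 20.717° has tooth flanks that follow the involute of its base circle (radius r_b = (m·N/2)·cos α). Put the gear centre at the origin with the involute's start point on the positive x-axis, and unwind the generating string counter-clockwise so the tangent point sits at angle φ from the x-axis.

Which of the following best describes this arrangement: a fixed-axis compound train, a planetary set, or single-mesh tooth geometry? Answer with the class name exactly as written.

single-mesh tooth geometry

single-mesh involute tooth geometry (27T wheel at module 1.107)
classification: single-mesh tooth geometry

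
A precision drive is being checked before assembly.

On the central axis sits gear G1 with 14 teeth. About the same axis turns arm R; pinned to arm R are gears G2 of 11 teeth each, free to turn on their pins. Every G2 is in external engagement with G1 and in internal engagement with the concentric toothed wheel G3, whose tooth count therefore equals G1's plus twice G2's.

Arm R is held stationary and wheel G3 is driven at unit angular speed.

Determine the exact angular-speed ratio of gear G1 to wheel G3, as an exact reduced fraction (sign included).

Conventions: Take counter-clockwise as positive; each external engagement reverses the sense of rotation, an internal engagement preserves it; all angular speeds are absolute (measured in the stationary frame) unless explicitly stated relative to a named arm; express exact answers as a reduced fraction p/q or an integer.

planetary set (14T centre, 11T on arm, 36T internal) — Willis relation
ring teeth: 14 + 2·11 = 36
14(ω_sun−ω_arm) = −36(ω_ring−ω_arm),  ω_arm = 0, ω_ring = 1
ω_sun = 0 − (36/14)(1−0) = -18/7
ω_out/ω_in = -18/7

-18/7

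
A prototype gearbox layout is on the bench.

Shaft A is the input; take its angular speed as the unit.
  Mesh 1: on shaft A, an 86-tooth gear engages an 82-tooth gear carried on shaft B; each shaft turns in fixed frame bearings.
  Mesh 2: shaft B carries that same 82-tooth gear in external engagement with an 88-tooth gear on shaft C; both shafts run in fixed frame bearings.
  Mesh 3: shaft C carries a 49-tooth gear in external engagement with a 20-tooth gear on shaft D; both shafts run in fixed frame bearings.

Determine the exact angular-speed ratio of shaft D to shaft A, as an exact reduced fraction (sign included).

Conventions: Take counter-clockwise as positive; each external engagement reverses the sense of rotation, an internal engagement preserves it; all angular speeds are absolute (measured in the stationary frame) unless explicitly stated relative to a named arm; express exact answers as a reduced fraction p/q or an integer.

-2107/880

class = fixed-axis compound train [3 meshes; 3 ratios multiply, 3 sense flips]
mesh 1 [86T→82T]: running ratio 43/41, sense −
mesh 2 [82T→88T]: running ratio 43/44, sense +
mesh 3 [49T→20T]: running ratio 2107/880, sense −
ω_out/ω_in = -2107/880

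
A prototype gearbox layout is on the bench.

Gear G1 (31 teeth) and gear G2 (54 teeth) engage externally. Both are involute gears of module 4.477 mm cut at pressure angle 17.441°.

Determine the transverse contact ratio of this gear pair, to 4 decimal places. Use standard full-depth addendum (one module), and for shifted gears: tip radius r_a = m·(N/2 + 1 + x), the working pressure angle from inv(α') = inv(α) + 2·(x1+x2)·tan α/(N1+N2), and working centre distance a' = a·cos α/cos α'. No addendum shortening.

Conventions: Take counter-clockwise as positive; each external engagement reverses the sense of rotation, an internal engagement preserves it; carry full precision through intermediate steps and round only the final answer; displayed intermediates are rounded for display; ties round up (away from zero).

class = single-mesh tooth geometry [involute pair 31T × 54T, m = 4.477]
base radii: r_b1 = 66.203210, r_b2 = 115.321720
tip radii: r_a1 = 73.870500, r_a2 = 125.356000
no profile shift: α' = α, a' = a
action lengths: √(r_a1²−r_b1²) = 32.771722, √(r_a2²−r_b2²) = 49.142930
base pitch p_b = π·m·cos α = 13.418291
CR = (32.771722 + 49.142930 − 190.272500·sin 17.44100°)/13.418291 = 1.854595
contact ratio ≈ 1.8546

1.8546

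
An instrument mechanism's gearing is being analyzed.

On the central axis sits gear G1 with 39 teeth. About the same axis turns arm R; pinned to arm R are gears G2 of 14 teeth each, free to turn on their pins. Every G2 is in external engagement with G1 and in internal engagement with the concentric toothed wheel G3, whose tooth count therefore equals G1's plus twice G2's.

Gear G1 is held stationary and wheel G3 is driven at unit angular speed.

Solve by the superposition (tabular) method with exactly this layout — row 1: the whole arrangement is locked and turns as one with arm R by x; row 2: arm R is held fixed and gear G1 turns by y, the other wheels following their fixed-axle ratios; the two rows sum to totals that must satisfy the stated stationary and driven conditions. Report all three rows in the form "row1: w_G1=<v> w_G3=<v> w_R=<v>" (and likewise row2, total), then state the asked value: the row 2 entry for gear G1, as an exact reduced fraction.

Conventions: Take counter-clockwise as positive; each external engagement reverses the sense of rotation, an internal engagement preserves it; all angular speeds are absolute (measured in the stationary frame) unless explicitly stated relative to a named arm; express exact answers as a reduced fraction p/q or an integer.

planetary set (39T centre, 14T on arm, 67T internal) — Willis relation
row 1: whole set turns with the arm by x
superposition row 2 [arm held]: sun y, ring −(39/67)·y, arm 0
boundary: total ω_sun = x + y = 0 and total ω_ring = x − (39/67)·y = 1  ⇒  y = -67/106, x = 67/106
row 2 ring = −(39/67)·(-67/106) = 39/106
totals (row 1 + row 2): sun 67/106 + (-67/106) = 0, ring 67/106 + 39/106 = 1, arm 67/106 + 0 = 67/106
asked cell (row2, sun) = -67/106

row1: w_G1=67/106 w_G3=67/106 w_R=67/106
row2: w_G1=-67/106 w_G3=39/106 w_R=0
total: w_G1=0 w_G3=1 w_R=67/106
asked value: -67/106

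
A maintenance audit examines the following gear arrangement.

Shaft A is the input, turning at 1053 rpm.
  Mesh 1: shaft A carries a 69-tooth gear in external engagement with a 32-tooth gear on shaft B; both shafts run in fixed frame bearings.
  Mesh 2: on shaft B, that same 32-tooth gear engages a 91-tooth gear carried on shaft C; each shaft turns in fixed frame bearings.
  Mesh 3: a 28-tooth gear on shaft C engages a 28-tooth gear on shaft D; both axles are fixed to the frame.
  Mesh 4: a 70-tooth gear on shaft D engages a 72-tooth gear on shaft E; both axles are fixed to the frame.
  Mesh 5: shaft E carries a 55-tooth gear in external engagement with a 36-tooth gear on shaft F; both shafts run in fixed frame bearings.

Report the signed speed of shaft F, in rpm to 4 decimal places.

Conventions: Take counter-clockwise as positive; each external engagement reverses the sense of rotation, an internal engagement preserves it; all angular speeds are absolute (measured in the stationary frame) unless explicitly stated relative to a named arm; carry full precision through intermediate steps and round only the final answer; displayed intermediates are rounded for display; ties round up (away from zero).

-1185.9375 rpm

class = fixed-axis compound train [5 meshes; 5 ratios multiply, 5 sense flips]
mesh 1 [69T→32T]: ω = 1053.0000×69/32 = 2270.5313 rpm, sense flips to −
mesh 2 [32T→91T]: ω = 2270.5313×32/91 = 798.4286 rpm, sense flips to +
mesh 3 [28T→28T]: ω = 798.4286×28/28 = 798.4286 rpm, sense flips to −
mesh 4 [70T→72T]: ω = 798.4286×70/72 = 776.2500 rpm, sense flips to +
mesh 5 [55T→36T]: ω = 776.2500×55/36 = 1185.9375 rpm, sense flips to −
signed output speed = -1185.9375 rpm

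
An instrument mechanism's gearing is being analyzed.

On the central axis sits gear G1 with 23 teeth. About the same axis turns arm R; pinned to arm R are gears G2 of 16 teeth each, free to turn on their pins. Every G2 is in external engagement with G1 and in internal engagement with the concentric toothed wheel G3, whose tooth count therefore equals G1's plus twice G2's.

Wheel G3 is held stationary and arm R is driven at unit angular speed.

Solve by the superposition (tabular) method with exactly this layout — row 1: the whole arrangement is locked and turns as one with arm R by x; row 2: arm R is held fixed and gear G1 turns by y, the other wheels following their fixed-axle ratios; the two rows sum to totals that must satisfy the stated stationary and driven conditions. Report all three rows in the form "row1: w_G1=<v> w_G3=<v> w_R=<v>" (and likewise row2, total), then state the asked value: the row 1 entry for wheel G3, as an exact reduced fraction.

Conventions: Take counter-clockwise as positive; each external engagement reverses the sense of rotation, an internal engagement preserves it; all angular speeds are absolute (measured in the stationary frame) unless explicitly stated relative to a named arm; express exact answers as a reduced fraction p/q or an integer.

topology: planetary set — G1 23T / G2 16T / G3 55T, arm = carrier (Willis)
row 1 (train locked, turned with arm): all members turn x
superposition row 2 [arm held]: sun y, ring −(23/55)·y, arm 0
boundary: total ω_ring = x − (23/55)·y = 0 and total ω_arm = x = 1  ⇒  y = 55/23, x = 1
row 2 ring = −(23/55)·55/23 = -1
totals (row 1 + row 2): sun 1 + 55/23 = 78/23, ring 1 + (-1) = 0, arm 1 + 0 = 1
asked cell (row1, ring) = 1

row1: w_G1=1 w_G3=1 w_R=1
row2: w_G1=55/23 w_G3=-1 w_R=0
total: w_G1=78/23 w_G3=0 w_R=1
asked value: 1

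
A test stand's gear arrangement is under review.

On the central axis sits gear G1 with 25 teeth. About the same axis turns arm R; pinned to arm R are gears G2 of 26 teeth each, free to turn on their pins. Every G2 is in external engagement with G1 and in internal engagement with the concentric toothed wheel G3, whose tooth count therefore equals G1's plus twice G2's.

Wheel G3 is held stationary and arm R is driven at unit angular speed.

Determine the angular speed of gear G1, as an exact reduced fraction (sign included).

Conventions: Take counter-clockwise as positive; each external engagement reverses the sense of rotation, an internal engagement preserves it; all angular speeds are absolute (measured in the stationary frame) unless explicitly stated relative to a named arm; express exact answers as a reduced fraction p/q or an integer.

102/25

class = planetary set [G3 = 25+2·26 = 77; Willis about the carrier]
ring teeth: 25 + 2·26 = 77
25(ω_sun−ω_arm) = −77(ω_ring−ω_arm),  ω_ring = 0, ω_arm = 1
ω_sun = 1 − (77/25)(0−1) = 102/25
exact speed ratio = 102/25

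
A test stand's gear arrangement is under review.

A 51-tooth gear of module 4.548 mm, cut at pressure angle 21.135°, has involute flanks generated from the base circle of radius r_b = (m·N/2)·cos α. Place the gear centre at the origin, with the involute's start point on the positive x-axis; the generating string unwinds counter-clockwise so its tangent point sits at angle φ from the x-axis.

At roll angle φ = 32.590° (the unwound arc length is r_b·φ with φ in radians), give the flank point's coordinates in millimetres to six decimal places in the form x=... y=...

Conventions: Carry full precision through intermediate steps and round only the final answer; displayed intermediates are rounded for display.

x=124.281615 y=6.423408

topology: single-mesh involute geometry — m = 4.548, N = 51
pitch radius r_p = m·N/2 = 4.548·51/2 = 115.974000
base radius r_b = r_p·cos α = 115.974000·cos 21.135° = 108.172829
roll angle φ = 32.590° = 0.56880280 rad
x = r_b·(cos φ + φ·sin φ) = 124.281615
y = r_b·(sin φ − φ·cos φ) = 6.423408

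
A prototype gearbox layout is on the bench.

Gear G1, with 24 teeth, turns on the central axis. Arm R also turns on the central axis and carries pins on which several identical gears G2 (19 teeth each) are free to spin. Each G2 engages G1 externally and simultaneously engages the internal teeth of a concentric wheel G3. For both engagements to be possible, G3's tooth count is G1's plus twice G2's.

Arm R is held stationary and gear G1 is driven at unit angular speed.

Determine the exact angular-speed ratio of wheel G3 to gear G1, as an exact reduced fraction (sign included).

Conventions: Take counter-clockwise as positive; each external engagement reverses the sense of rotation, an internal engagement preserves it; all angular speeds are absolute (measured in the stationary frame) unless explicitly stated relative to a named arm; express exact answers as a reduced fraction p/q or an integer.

-12/31

topology: planetary set — G1 24T / G2 19T / G3 62T, arm = carrier (Willis)
ring teeth: 24 + 2·19 = 62
24(ω_sun−ω_arm) = −62(ω_ring−ω_arm),  ω_arm = 0, ω_sun = 1
ω_ring = 0 − (24/62)(1−0) = -12/31
ω_out/ω_in = -12/31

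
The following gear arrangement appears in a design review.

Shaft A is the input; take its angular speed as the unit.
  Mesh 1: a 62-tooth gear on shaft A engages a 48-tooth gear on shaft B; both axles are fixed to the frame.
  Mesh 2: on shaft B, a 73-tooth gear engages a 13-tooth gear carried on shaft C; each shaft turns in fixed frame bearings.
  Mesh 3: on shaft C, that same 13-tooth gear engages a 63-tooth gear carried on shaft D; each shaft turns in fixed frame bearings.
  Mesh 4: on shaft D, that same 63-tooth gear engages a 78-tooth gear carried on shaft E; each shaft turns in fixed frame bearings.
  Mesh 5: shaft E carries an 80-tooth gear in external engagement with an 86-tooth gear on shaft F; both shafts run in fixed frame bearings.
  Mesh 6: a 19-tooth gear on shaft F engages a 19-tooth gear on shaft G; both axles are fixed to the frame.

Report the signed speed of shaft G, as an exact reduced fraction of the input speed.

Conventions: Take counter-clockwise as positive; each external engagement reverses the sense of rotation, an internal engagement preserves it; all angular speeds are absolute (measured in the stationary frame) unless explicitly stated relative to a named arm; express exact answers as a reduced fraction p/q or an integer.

11315/10062

6-mesh fixed-axis compound train (all bearings frame-fixed)
mesh 1 [62T→48T]: |ω|/ω_in = 1×62/48 = 31/24, sense flips to −
mesh 2 [73T→13T]: |ω|/ω_in = (31/24)×73/13 = 2263/312, sense flips to +
mesh 3 [13T→63T]: |ω|/ω_in = (2263/312)×13/63 = 2263/1512, sense flips to −
mesh 4 [63T→78T]: |ω|/ω_in = (2263/1512)×63/78 = 2263/1872, sense flips to +
mesh 5 [80T→86T]: |ω|/ω_in = (2263/1872)×80/86 = 11315/10062, sense flips to −
mesh 6 [19T→19T]: |ω|/ω_in = (11315/10062)×19/19 = 11315/10062, sense flips to +
signed output speed (× input speed) = 11315/10062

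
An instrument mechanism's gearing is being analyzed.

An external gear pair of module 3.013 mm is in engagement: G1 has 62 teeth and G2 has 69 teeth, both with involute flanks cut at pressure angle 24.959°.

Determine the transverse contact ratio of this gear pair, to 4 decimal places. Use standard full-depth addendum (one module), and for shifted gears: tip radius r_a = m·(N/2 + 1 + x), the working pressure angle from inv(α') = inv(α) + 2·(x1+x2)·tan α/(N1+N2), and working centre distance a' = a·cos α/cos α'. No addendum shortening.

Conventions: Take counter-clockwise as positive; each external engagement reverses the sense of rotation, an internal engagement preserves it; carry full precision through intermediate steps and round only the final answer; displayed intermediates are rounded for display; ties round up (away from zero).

class = single-mesh tooth geometry [involute pair 62T × 69T, m = 3.013]
base radii: r_b1 = 84.680091, r_b2 = 94.240747
tip radii: r_a1 = 96.416000, r_a2 = 106.961500
no profile shift: α' = α, a' = a
action lengths: √(r_a1²−r_b1²) = 46.101271, √(r_a2²−r_b2²) = 50.590949
base pitch p_b = π·m·cos α = 8.581624
CR = (46.101271 + 50.590949 − 197.351500·sin 24.95900°)/8.581624 = 1.563327
contact ratio ≈ 1.5633

1.5633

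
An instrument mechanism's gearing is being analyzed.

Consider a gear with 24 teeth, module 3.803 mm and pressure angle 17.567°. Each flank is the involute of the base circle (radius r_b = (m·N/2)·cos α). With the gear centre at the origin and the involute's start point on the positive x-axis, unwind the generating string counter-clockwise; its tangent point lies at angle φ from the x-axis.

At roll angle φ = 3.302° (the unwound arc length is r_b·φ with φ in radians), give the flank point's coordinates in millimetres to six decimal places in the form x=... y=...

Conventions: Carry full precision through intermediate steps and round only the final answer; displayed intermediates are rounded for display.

x=43.579941 y=0.002775

topology: single-mesh involute geometry — m = 3.803, N = 24
pitch radius r_p = m·N/2 = 3.803·24/2 = 45.636000
base radius r_b = r_p·cos α = 45.636000·cos 17.567° = 43.507750
roll angle φ = 3.302° = 0.05763077 rad
x = r_b·(cos φ + φ·sin φ) = 43.579941
y = r_b·(sin φ − φ·cos φ) = 0.002775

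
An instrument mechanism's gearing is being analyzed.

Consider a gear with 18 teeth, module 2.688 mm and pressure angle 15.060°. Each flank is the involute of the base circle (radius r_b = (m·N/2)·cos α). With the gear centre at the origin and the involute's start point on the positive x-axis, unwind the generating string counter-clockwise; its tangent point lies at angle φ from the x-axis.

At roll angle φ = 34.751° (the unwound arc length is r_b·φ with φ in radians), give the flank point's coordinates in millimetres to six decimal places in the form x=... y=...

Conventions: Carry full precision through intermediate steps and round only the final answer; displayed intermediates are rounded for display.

x=27.270817 y=1.674346

recognized (one wheel, involute flank): single-mesh tooth geometry, m = 2.688, N = 18
pitch radius r_p = m·N/2 = 2.688·18/2 = 24.192000
base radius r_b = r_p·cos α = 24.192000·cos 15.060° = 23.361108
roll angle φ = 34.751° = 0.60651937 rad
x = r_b·(cos φ + φ·sin φ) = 27.270817
y = r_b·(sin φ − φ·cos φ) = 1.674346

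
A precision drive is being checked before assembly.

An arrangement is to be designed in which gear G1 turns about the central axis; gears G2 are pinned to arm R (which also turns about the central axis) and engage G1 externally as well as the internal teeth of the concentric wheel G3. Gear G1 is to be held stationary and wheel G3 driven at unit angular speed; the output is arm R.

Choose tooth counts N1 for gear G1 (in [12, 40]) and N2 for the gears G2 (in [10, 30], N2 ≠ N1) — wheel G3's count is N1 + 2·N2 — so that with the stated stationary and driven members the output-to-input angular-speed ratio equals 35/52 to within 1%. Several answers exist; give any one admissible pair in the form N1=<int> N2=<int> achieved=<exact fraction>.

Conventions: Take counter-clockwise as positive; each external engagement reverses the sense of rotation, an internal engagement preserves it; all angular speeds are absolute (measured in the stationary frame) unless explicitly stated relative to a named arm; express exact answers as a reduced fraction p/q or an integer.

N1=34 N2=18 achieved=35/52

design class (target 35/52): planetary set
Willis with ω_sun = 0: ω_arm/ω_ring = N3/(N1+N3); set equal to 35/52  ⇒  N3/N1 = (35/52)/(1 − 35/52) = 35/17
N3 = N1 + 2·N2  ⇒  N2/N1 = (N3/N1 − 1)/2 = (35/17 − 1)/2 = 9/17
smallest multiple with N1 ≥ 12 and N2 ≥ 10: k = 2  ⇒  N1 = 2·17 = 34, N2 = 2·9 = 18 (N1 ≤ 40, N2 ≤ 30, N2 ≠ N1 ✓), N3 = 34 + 2·18 = 70
check: N3/(N1+N3) with N1 = 34, N3 = 70 gives 35/52; |achieved − target| = 0 ≤ 7/1040 ✓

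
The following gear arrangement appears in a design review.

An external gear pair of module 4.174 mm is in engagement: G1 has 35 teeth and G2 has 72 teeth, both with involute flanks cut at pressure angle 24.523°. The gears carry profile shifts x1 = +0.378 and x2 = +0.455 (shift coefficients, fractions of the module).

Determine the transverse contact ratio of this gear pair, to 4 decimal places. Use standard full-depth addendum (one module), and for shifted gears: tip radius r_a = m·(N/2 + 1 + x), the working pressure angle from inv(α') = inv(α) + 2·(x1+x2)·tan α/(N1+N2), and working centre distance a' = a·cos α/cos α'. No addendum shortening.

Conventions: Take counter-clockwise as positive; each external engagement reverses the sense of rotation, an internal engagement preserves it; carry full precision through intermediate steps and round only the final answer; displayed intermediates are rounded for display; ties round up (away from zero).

topology: single-mesh involute geometry — m = 4.174, 35T/72T pair
base radii: r_b1 = 66.455956, r_b2 = 136.709395
tip radii: r_a1 = 78.796772, r_a2 = 156.337170
inv(α') = inv(24.523°) + 2·(+0.378+0.455)·tan α/(35+72) = 0.03530730  ⇒  α' = 26.32299°
a' = a·cos α / cos α' = 223.3090·cos 24.523°/cos 26.32299° = 226.668980
action lengths: √(r_a1²−r_b1²) = 42.338365, √(r_a2²−r_b2²) = 75.840965
base pitch p_b = π·m·cos α = 11.930145
CR = (42.338365 + 75.840965 − 226.668980·sin 26.32299°)/11.930145 = 1.480896
contact ratio ≈ 1.4809

1.4809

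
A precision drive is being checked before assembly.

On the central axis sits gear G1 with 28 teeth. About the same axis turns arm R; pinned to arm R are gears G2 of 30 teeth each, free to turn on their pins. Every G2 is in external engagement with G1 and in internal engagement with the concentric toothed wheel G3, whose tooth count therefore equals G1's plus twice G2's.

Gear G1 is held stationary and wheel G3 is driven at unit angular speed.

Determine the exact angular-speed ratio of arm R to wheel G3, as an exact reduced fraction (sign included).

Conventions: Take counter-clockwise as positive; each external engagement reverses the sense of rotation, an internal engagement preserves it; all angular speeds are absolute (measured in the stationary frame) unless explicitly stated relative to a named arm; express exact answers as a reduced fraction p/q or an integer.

22/29

planetary set (28T centre, 30T on arm, 88T internal) — Willis relation
ring teeth: 28 + 2·30 = 88
28(ω_sun−ω_arm) = −88(ω_ring−ω_arm),  ω_sun = 0, ω_ring = 1
28(0−ω_arm) = −88(1−ω_arm)  ⇒  116·ω_arm = 88  ⇒  ω_arm = 22/29
ω_out/ω_in = 22/29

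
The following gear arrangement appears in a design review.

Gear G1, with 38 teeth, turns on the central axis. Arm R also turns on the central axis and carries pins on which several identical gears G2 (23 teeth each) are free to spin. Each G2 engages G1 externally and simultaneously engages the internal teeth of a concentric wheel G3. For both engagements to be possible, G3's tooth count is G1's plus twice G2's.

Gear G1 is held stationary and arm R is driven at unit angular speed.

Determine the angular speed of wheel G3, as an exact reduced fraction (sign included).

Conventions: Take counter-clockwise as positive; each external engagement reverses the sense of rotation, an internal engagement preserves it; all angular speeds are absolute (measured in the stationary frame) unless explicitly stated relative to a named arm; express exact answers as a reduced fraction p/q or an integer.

61/42

class = planetary set [G3 = 38+2·23 = 84; Willis about the carrier]
ring teeth: 38 + 2·23 = 84
38(ω_sun−ω_arm) = −84(ω_ring−ω_arm),  ω_sun = 0, ω_arm = 1
ω_ring = 1 − (38/84)(0−1) = 61/42
exact speed ratio = 61/42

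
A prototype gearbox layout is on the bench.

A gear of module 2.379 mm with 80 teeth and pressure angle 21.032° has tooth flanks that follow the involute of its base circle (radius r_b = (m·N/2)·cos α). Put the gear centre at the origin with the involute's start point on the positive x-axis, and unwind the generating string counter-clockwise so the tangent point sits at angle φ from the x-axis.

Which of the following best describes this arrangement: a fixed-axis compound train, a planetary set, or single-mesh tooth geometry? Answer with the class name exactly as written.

topology: single-mesh involute geometry — m = 2.379, N = 80
classification: single-mesh tooth geometry

single-mesh tooth geometry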